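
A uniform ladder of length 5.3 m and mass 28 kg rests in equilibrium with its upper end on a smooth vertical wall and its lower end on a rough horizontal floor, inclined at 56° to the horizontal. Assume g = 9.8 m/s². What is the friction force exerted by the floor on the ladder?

f ≈ 92.5 N

Torques about the foot: N_wall · 5.3 sin 56° = 28×9.8×2.65 cos 56° → N_wall = 92.543 N.
ΣF_x = 0: f_floor = N_wall = 92.543 N.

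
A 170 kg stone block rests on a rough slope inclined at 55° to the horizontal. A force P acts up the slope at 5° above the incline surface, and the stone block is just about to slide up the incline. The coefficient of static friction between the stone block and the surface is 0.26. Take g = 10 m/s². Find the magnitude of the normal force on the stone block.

On the verge of sliding up the incline, friction equals μN and acts down the slope.
Perpendicular: N + P sin 5° = W cos 55° = 975.1 N.
Along incline: P cos 5° = W sin 55° + μN  with W sin 55° = 1393 N.
Solving the pair for P and N: P = 1616 N, N = 834.3 N (and f = μN = 216.9 N).

N ≈ 834 N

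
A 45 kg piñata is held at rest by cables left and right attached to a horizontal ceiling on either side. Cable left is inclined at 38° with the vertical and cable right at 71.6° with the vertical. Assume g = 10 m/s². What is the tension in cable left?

T_left ≈ 453 N

Angles from the horizontal: cable left is 90° − 38° = 52°, cable right is 90° − 71.6° = 18.4°.
Weight W = 45 × 10 = 450 N acts straight down.
Horizontal: T_left cos 52° = T_right cos 18.4°  →  T_right = 0.6488 T_left.
Vertical: T_left sin 52° + T_right sin 18.4° = 450.
Substituting the horizontal relation into the vertical equation gives 0.9928 T_left = 450, so T_left = 453.3 N.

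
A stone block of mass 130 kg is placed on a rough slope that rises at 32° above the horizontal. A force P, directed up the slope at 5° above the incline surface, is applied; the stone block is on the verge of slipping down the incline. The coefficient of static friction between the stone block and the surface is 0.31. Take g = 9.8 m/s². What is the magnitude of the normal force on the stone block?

On the verge of sliding down the incline, friction equals μN and acts up the slope.
Perpendicular: N + P sin 5° = W cos 32° = 1080 N.
Along incline: P cos 5° + μN = W sin 32° with W sin 32° = 675.1 N.
Solving the pair for P and N: P = 351 N, N = 1050 N (and f = μN = 325.4 N).

N ≈ 1050 N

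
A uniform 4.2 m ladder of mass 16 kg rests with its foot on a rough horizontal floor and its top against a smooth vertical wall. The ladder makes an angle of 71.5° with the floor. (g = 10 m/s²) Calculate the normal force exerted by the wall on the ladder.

N_wall ≈ 26.8 N

Torques about the foot: N_wall · 4.2 sin 71.5° = 16×10×2.1 cos 71.5° → N_wall = 26.768 N.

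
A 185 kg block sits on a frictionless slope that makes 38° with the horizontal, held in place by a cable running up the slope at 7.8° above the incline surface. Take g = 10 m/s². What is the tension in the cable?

T ≈ 1150 N

Take axes along and perpendicular to the incline. Weight components: W sin 38° = 1139 N down-slope, W cos 38° = 1458 N into the surface.
Along incline: T cos 7.8° = W sin 38° → T = 1150 N.
Perpendicular: N = W cos 38° − T sin 7.8° = 1302 N.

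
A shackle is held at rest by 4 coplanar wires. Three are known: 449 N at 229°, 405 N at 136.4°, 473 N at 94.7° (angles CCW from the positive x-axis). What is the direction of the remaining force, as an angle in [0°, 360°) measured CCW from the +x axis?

θ ≈ 327°

Sum the known components: ΣF_x = -626.6 N, ΣF_y = 411.8 N.
For equilibrium the remaining force must supply (−ΣF_x, −ΣF_y) = (626.6, -411.8) N.
Magnitude = √((626.6)² + (-411.8)²) = 749.8 N; direction = atan2(-411.8, 626.6) = 326.7°.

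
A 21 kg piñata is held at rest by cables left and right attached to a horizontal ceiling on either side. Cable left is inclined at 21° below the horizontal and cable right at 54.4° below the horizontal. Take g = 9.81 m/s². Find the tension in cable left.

Weight W = 21 × 9.81 = 206 N acts straight down.
Horizontal: T_left cos 21° = T_right cos 54.4°  →  T_right = 1.604 T_left.
Vertical: T_left sin 21° + T_right sin 54.4° = 206.
Substituting the horizontal relation into the vertical equation gives 1.662 T_left = 206, so T_left = 123.9 N.

T_left ≈ 124 N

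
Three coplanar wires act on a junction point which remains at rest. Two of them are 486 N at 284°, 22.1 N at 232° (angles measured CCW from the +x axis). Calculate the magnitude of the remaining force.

F ≈ 500 N

Sum the known components: ΣF_x = 104 N, ΣF_y = -489 N.
For equilibrium the remaining force must supply (−ΣF_x, −ΣF_y) = (-104, 489) N.
Magnitude = √((-104)² + (489)²) = 499.9 N; direction = atan2(489, -104) = 102.0°.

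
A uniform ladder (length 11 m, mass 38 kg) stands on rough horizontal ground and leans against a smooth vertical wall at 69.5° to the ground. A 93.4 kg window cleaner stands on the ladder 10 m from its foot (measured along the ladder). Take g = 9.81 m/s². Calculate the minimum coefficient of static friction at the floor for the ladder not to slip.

ΣF_y = 0: N_floor = 38×9.81 + 93.4×9.81 = 1289 N.
Torques about the foot: N_wall · 11 sin 69.5° = 38×9.81×5.5 cos 69.5° + 93.4×9.81×10 cos 69.5° → N_wall = 381.12 N.
ΣF_x = 0: f_floor = N_wall = 381.12 N.
μ_min = f_floor / N_floor = 381.12 / 1289 = 0.2957.

μ_min ≈ 0.296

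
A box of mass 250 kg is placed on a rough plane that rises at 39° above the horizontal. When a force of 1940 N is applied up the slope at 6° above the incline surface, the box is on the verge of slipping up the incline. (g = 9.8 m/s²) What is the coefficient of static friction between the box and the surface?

μ ≈ 0.228

On the verge of sliding up the incline, friction is at its maximum μN and acts down the slope.
Perpendicular to incline: N = W cos 39° − P sin 6° = 1904 − 202.8 = 1701 N.
Along incline: P cos 6° − μN = W sin 39° → μ = −(W sin 39° − P cos 6°) / N = 0.2278.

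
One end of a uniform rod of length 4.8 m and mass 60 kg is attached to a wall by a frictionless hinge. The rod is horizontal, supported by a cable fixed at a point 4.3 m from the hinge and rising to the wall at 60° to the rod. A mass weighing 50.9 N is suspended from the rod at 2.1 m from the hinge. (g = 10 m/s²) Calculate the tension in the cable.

T ≈ 415 N

Take torques about the hinge: T sin 60° · 4.3 = 60×10×2.4 + 50.9×2.1 = 1546.9 N·m.
So T = 1546.9 / (0.8660 × 4.3) = 415.39 N.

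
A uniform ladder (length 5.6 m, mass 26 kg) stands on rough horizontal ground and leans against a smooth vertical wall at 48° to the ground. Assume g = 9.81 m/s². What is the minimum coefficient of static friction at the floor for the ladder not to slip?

μ_min ≈ 0.450

ΣF_y = 0: N_floor = 26×9.81 = 255.06 N.
Torques about the foot: N_wall · 5.6 sin 48° = 26×9.81×2.8 cos 48° → N_wall = 114.83 N.
ΣF_x = 0: f_floor = N_wall = 114.83 N.
μ_min = f_floor / N_floor = 114.83 / 255.06 = 0.4502.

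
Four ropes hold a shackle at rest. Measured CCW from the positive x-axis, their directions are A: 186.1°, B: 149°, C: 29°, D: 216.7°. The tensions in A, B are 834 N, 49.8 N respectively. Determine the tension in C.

T_C ≈ 3510 N

Resolve: ΣF_x = 834 cos 186.1° + 49.8 cos 149° + T_C cos 29° + T_D cos 216.7° = 0.
        ΣF_y = 834 sin 186.1° + 49.8 sin 149° + T_C sin 29° + T_D sin 216.7° = 0.
The known terms sum to (-872, -62.98) N, so 0.8746 T_C − 0.8018 T_D = 872 and 0.4848 T_C − 0.5976 T_D = 62.98.
Solving simultaneously: T_C = 3512 N, T_D = 2744 N.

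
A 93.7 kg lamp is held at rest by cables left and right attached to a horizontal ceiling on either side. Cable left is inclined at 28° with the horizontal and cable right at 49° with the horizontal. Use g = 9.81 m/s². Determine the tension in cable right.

T_right ≈ 833 N

Weight W = 93.7 × 9.81 = 919.2 N acts straight down.
Horizontal: T_left cos 28° = T_right cos 49°  →  T_left = 0.743 T_right.
Vertical: T_left sin 28° + T_right sin 49° = 919.2.
Substituting the horizontal relation into the vertical equation gives 1.104 T_right = 919.2, so T_right = 833 N.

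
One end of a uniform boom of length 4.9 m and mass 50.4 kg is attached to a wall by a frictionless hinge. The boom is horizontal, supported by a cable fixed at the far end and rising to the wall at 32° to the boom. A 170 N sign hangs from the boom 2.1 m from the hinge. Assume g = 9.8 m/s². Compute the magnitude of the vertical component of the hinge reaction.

Take torques about the hinge: T sin 32° · 4.9 = 50.4×9.8×2.45 + 170×2.1 = 1567.1 N·m.
So T = 1567.1 / (0.5299 × 4.9) = 603.52 N.
ΣF_y = 0: H_y = (50.4×9.8 + 170) − T sin 32° = 663.92 − 319.82 = 344.1 N.

|H_y| ≈ 344 N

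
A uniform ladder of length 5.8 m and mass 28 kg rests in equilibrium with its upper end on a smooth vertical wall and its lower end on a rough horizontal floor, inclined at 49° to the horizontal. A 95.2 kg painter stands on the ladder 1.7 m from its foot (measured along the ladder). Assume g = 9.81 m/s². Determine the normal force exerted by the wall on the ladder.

Torques about the foot: N_wall · 5.8 sin 49° = 28×9.81×2.9 cos 49° + 95.2×9.81×1.7 cos 49° → N_wall = 357.34 N.

N_wall ≈ 357 N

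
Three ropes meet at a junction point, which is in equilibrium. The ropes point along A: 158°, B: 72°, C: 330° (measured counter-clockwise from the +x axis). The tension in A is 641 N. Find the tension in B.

T_B ≈ 91.2 N

Resolve: ΣF_x = 641 cos 158° + T_B cos 72° + T_C cos 330° = 0.
        ΣF_y = 641 sin 158° + T_B sin 72° + T_C sin 330° = 0.
The known terms sum to (-594.3, 240.1) N, so 0.3090 T_B + 0.8660 T_C = 594.3 and 0.9511 T_B − 0.5000 T_C = -240.1.
Solving simultaneously: T_B = 91.20 N, T_C = 653.7 N.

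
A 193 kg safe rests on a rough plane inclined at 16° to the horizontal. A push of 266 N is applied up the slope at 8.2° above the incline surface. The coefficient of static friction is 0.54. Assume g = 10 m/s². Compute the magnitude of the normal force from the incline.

Axes along / perpendicular to the incline. W sin 16° = 532 N down-slope; W cos 16° = 1855 N into the surface.
Perpendicular: N = W cos 16° − P sin 8.2° = 1855 − 37.94 = 1817 N.
Along incline: P cos 8.2° + f = W sin 16° (friction acts up-slope) → f = 532 − 263.3 = 268.7 N.
|f| = 268.7 N ≤ μN = 981.3 N, so the safe is indeed static.

N ≈ 1820 N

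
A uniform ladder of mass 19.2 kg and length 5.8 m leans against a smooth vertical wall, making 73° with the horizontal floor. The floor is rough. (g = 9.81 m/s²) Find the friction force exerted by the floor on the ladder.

Torques about the foot: N_wall · 5.8 sin 73° = 19.2×9.81×2.9 cos 73° → N_wall = 28.792 N.
ΣF_x = 0: f_floor = N_wall = 28.792 N.

f ≈ 28.8 N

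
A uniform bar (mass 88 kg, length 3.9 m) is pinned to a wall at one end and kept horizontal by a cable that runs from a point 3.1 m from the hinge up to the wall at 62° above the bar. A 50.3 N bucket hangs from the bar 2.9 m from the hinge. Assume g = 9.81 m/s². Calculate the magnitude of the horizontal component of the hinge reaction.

Take torques about the hinge: T sin 62° · 3.1 = 88×9.81×1.95 + 50.3×2.9 = 1829.3 N·m.
So T = 1829.3 / (0.8829 × 3.1) = 668.31 N.
ΣF_x = 0: H_x = T cos 62° = 313.75 N.

H_x ≈ 314 N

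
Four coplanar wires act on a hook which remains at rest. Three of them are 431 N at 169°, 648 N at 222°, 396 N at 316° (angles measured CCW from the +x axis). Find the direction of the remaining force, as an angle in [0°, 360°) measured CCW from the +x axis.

θ ≈ 45.3°

Sum the known components: ΣF_x = -619.8 N, ΣF_y = -626.4 N.
For equilibrium the remaining force must supply (−ΣF_x, −ΣF_y) = (619.8, 626.4) N.
Magnitude = √((619.8)² + (626.4)²) = 881.2 N; direction = atan2(626.4, 619.8) = 45.3°.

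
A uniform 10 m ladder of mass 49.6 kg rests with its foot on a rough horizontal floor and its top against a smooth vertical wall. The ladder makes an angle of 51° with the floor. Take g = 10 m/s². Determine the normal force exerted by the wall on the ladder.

N_wall ≈ 201 N

Torques about the foot: N_wall · 10 sin 51° = 49.6×10×5 cos 51° → N_wall = 200.83 N.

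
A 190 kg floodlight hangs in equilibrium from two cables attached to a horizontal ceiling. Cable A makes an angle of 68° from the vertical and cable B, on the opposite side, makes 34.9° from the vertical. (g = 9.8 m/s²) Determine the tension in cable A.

Angles from the horizontal: cable A is 90° − 68° = 22°, cable B is 90° − 34.9° = 55.1°.
Weight W = 190 × 9.8 = 1862 N acts straight down.
Horizontal: T_A cos 22° = T_B cos 55.1°  →  T_B = 1.621 T_A.
Vertical: T_A sin 22° + T_B sin 55.1° = 1862.
Substituting the horizontal relation into the vertical equation gives 1.704 T_A = 1862, so T_A = 1093 N.

T_A ≈ 1090 N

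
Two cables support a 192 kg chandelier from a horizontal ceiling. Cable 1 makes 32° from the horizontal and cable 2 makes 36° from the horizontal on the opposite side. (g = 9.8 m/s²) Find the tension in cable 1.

Weight W = 192 × 9.8 = 1882 N acts straight down.
Horizontal: T_1 cos 32° = T_2 cos 36°  →  T_2 = 1.048 T_1.
Vertical: T_1 sin 32° + T_2 sin 36° = 1882.
Substituting the horizontal relation into the vertical equation gives 1.146 T_1 = 1882, so T_1 = 1642 N.

T_1 ≈ 1640 N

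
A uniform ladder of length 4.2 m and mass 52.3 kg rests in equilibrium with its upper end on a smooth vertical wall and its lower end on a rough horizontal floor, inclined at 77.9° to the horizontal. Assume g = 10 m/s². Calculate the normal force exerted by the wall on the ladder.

Torques about the foot: N_wall · 4.2 sin 77.9° = 52.3×10×2.1 cos 77.9° → N_wall = 56.061 N.

N_wall ≈ 56.1 N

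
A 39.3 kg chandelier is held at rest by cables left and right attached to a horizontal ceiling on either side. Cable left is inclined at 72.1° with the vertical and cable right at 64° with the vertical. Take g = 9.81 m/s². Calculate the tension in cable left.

T_left ≈ 500 N

Angles from the horizontal: cable left is 90° − 72.1° = 17.9°, cable right is 90° − 64° = 26°.
Weight W = 39.3 × 9.81 = 385.5 N acts straight down.
Horizontal: T_left cos 17.9° = T_right cos 26°  →  T_right = 1.059 T_left.
Vertical: T_left sin 17.9° + T_right sin 26° = 385.5.
Substituting the horizontal relation into the vertical equation gives 0.7715 T_left = 385.5, so T_left = 499.7 N.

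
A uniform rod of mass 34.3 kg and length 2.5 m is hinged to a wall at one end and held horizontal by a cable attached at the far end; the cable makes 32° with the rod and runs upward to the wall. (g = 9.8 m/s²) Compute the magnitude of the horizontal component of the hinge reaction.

H_x ≈ 269 N

Take torques about the hinge: T sin 32° · 2.5 = 34.3×9.8×1.25 = 420.17 N·m.
So T = 420.17 / (0.5299 × 2.5) = 317.16 N.
ΣF_x = 0: H_x = T cos 32° = 268.97 N.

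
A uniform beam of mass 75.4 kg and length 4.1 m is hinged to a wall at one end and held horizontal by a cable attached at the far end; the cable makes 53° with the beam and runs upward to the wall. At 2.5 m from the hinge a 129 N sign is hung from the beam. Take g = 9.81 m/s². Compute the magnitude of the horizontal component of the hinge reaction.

Take torques about the hinge: T sin 53° · 4.1 = 75.4×9.81×2.05 + 129×2.5 = 1838.8 N·m.
So T = 1838.8 / (0.7986 × 4.1) = 561.58 N.
ΣF_x = 0: H_x = T cos 53° = 337.97 N.

H_x ≈ 338 N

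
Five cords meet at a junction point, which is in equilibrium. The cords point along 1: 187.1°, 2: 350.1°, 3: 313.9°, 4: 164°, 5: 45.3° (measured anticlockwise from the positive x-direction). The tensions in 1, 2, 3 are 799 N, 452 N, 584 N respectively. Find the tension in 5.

T_5 ≈ 637 N

Resolve: ΣF_x = 799 cos 187.1° + 452 cos 350.1° + 584 cos 313.9° + T_4 cos 164° + T_5 cos 45.3° = 0.
        ΣF_y = 799 sin 187.1° + 452 sin 350.1° + 584 sin 313.9° + T_4 sin 164° + T_5 sin 45.3° = 0.
The known terms sum to (57.34, -597.3) N, so -0.9613 T_4 + 0.7034 T_5 = -57.34 and 0.2756 T_4 + 0.7108 T_5 = 597.3.
Solving simultaneously: T_4 = 525.4 N, T_5 = 636.5 N.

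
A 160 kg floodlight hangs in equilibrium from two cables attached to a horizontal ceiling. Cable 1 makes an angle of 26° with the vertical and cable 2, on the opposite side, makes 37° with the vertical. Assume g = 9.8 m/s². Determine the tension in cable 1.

Angles from the horizontal: cable 1 is 90° − 26° = 64°, cable 2 is 90° − 37° = 53°.
Weight W = 160 × 9.8 = 1568 N acts straight down.
Horizontal: T_1 cos 64° = T_2 cos 53°  →  T_2 = 0.7284 T_1.
Vertical: T_1 sin 64° + T_2 sin 53° = 1568.
Substituting the horizontal relation into the vertical equation gives 1.481 T_1 = 1568, so T_1 = 1059 N.

T_1 ≈ 1060 N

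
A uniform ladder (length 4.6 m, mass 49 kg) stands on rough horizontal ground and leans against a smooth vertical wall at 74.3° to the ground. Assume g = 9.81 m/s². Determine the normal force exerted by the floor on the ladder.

ΣF_y = 0: N_floor = 49×9.81 = 480.69 N.

N_floor ≈ 481 N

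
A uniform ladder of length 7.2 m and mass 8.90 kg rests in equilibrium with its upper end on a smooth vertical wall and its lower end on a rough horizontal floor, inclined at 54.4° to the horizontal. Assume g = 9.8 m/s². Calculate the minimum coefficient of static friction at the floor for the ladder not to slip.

ΣF_y = 0: N_floor = 8.90×9.8 = 87.22 N.
Torques about the foot: N_wall · 7.2 sin 54.4° = 8.90×9.8×3.6 cos 54.4° → N_wall = 31.222 N.
ΣF_x = 0: f_floor = N_wall = 31.222 N.
μ_min = f_floor / N_floor = 31.222 / 87.22 = 0.358.

μ_min ≈ 0.358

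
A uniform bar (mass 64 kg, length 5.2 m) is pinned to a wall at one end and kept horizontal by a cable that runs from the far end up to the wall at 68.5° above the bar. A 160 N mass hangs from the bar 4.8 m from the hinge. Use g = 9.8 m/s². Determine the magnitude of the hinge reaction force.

|H| ≈ 373 N

Take torques about the hinge: T sin 68.5° · 5.2 = 64×9.8×2.6 + 160×4.8 = 2398.7 N·m.
So T = 2398.7 / (0.9304 × 5.2) = 495.79 N.
ΣF_x = 0: H_x = T cos 68.5° = 181.71 N.
ΣF_y = 0: H_y = (64×9.8 + 160) − T sin 68.5° = 787.2 − 461.29 = 325.91 N.
|H| = √(H_x² + H_y²) = √((181.71)² + (325.91)²) = 373.14 N.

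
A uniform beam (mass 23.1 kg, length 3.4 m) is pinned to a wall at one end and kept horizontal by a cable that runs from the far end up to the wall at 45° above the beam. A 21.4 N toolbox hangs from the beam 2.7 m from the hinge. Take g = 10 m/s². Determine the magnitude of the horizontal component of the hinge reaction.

H_x ≈ 132 N

Take torques about the hinge: T sin 45° · 3.4 = 23.1×10×1.7 + 21.4×2.7 = 450.48 N·m.
So T = 450.48 / (0.7071 × 3.4) = 187.37 N.
ΣF_x = 0: H_x = T cos 45° = 132.49 N.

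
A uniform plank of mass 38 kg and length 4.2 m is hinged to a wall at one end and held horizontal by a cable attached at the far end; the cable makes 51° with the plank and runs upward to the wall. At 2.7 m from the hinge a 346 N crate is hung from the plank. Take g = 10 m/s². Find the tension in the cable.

T ≈ 531 N

Take torques about the hinge: T sin 51° · 4.2 = 38×10×2.1 + 346×2.7 = 1732.2 N·m.
So T = 1732.2 / (0.7771 × 4.2) = 530.7 N.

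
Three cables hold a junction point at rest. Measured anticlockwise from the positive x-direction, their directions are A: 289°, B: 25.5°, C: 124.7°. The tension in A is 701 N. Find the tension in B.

Resolve: ΣF_x = 701 cos 289° + T_B cos 25.5° + T_C cos 124.7° = 0.
        ΣF_y = 701 sin 289° + T_B sin 25.5° + T_C sin 124.7° = 0.
The known terms sum to (228.2, -662.8) N, so 0.9026 T_B − 0.5693 T_C = -228.2 and 0.4305 T_B + 0.8221 T_C = 662.8.
Solving simultaneously: T_B = 192.2 N, T_C = 705.6 N.

T_B ≈ 192 N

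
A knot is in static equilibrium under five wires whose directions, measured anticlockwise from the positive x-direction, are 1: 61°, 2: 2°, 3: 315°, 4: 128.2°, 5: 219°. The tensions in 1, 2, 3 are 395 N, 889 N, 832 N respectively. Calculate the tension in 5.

T_5 ≈ 1180 N

Resolve: ΣF_x = 395 cos 61° + 889 cos 2° + 832 cos 315° + T_4 cos 128.2° + T_5 cos 219° = 0.
        ΣF_y = 395 sin 61° + 889 sin 2° + 832 sin 315° + T_4 sin 128.2° + T_5 sin 219° = 0.
The known terms sum to (1668, -211.8) N, so -0.6184 T_4 − 0.7771 T_5 = -1668 and 0.7859 T_4 − 0.6293 T_5 = 211.8.
Solving simultaneously: T_4 = 1215 N, T_5 = 1180 N.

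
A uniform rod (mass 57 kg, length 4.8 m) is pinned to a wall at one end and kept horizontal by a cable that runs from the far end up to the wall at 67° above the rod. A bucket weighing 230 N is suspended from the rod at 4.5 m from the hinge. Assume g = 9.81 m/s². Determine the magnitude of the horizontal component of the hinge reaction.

Take torques about the hinge: T sin 67° · 4.8 = 57×9.81×2.4 + 230×4.5 = 2377 N·m.
So T = 2377 / (0.9205 × 4.8) = 537.98 N.
ΣF_x = 0: H_x = T cos 67° = 210.2 N.

H_x ≈ 210 N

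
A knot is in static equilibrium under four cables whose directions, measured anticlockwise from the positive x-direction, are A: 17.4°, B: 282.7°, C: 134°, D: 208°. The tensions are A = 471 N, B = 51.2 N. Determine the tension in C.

Resolve: ΣF_x = 471 cos 17.4° + 51.2 cos 282.7° + T_C cos 134° + T_D cos 208° = 0.
        ΣF_y = 471 sin 17.4° + 51.2 sin 282.7° + T_C sin 134° + T_D sin 208° = 0.
The known terms sum to (460.7, 90.9) N, so -0.6947 T_C − 0.8829 T_D = -460.7 and 0.7193 T_C − 0.4695 T_D = -90.9.
Solving simultaneously: T_C = 141.5 N, T_D = 410.4 N.

T_C ≈ 142 N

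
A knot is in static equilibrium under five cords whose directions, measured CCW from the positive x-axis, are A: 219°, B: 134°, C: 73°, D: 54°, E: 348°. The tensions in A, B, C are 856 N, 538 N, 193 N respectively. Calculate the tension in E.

Resolve: ΣF_x = 856 cos 219° + 538 cos 134° + 193 cos 73° + T_D cos 54° + T_E cos 348° = 0.
        ΣF_y = 856 sin 219° + 538 sin 134° + 193 sin 73° + T_D sin 54° + T_E sin 348° = 0.
The known terms sum to (-982.5, 32.87) N, so 0.5878 T_D + 0.9781 T_E = 982.5 and 0.8090 T_D − 0.2079 T_E = -32.87.
Solving simultaneously: T_D = 188.4 N, T_E = 891.3 N.

T_E ≈ 891 N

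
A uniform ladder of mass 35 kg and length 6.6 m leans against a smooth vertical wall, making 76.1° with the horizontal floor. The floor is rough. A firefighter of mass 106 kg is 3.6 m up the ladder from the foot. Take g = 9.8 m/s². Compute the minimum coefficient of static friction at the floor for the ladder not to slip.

μ_min ≈ 0.132

ΣF_y = 0: N_floor = 35×9.8 + 106×9.8 = 1381.8 N.
Torques about the foot: N_wall · 6.6 sin 76.1° = 35×9.8×3.3 cos 76.1° + 106×9.8×3.6 cos 76.1° → N_wall = 182.67 N.
ΣF_x = 0: f_floor = N_wall = 182.67 N.
μ_min = f_floor / N_floor = 182.67 / 1381.8 = 0.1322.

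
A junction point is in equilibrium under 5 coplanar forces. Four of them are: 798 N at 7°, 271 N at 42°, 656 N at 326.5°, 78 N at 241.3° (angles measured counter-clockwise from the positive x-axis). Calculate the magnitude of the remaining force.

F ≈ 1510 N

Sum the known components: ΣF_x = 1503 N, ΣF_y = -151.9 N.
For equilibrium the remaining force must supply (−ΣF_x, −ΣF_y) = (-1503, 151.9) N.
Magnitude = √((-1503)² + (151.9)²) = 1511 N; direction = atan2(151.9, -1503) = 174.2°.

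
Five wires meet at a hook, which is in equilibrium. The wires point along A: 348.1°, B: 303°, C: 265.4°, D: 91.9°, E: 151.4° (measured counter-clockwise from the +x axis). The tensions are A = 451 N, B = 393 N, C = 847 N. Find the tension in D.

T_D ≈ 965 N

Resolve: ΣF_x = 451 cos 348.1° + 393 cos 303° + 847 cos 265.4° + T_D cos 91.9° + T_E cos 151.4° = 0.
        ΣF_y = 451 sin 348.1° + 393 sin 303° + 847 sin 265.4° + T_D sin 91.9° + T_E sin 151.4° = 0.
The known terms sum to (587.4, -1267) N, so -0.0332 T_D − 0.8780 T_E = -587.4 and 0.9995 T_D + 0.4787 T_E = 1267.
Solving simultaneously: T_D = 964.6 N, T_E = 632.6 N.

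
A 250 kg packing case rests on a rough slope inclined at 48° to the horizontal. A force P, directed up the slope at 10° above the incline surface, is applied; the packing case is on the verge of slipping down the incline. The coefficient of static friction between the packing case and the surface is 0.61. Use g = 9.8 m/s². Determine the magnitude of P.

P ≈ 934 N

On the verge of sliding down the incline, friction equals μN and acts up the slope.
Perpendicular: N + P sin 10° = W cos 48° = 1639 N.
Along incline: P cos 10° + μN = W sin 48° with W sin 48° = 1821 N.
Solving the pair for P and N: P = 933.8 N, N = 1477 N (and f = μN = 901.1 N).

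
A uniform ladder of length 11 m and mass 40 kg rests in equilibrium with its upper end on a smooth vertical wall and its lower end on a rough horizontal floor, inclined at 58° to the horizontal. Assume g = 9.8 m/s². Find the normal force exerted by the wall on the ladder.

Torques about the foot: N_wall · 11 sin 58° = 40×9.8×5.5 cos 58° → N_wall = 122.47 N.

N_wall ≈ 122 N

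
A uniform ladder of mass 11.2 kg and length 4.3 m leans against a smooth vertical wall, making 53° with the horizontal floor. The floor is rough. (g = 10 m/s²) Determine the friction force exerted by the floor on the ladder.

Torques about the foot: N_wall · 4.3 sin 53° = 11.2×10×2.15 cos 53° → N_wall = 42.199 N.
ΣF_x = 0: f_floor = N_wall = 42.199 N.

f ≈ 42.2 N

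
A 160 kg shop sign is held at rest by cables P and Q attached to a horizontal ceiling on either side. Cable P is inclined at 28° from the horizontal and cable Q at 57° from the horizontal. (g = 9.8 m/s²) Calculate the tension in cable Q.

T_Q ≈ 1390 N

Weight W = 160 × 9.8 = 1568 N acts straight down.
Horizontal: T_P cos 28° = T_Q cos 57°  →  T_P = 0.6168 T_Q.
Vertical: T_P sin 28° + T_Q sin 57° = 1568.
Substituting the horizontal relation into the vertical equation gives 1.128 T_Q = 1568, so T_Q = 1390 N.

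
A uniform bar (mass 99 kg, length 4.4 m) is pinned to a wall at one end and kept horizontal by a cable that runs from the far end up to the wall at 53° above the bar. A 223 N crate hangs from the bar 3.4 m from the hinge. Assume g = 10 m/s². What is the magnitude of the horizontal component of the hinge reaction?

H_x ≈ 503 N

Take torques about the hinge: T sin 53° · 4.4 = 99×10×2.2 + 223×3.4 = 2936.2 N·m.
So T = 2936.2 / (0.7986 × 4.4) = 835.57 N.
ΣF_x = 0: H_x = T cos 53° = 502.86 N.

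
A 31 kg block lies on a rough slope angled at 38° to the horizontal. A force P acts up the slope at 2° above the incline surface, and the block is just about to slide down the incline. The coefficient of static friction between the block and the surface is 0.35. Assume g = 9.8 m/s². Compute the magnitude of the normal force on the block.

On the verge of sliding down the incline, friction equals μN and acts up the slope.
Perpendicular: N + P sin 2° = W cos 38° = 239.4 N.
Along incline: P cos 2° + μN = W sin 38° with W sin 38° = 187 N.
Solving the pair for P and N: P = 104.6 N, N = 235.7 N (and f = μN = 82.51 N).

N ≈ 236 N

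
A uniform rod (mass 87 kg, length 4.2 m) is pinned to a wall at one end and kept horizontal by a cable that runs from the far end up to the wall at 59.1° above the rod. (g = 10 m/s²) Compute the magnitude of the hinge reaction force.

|H| ≈ 507 N

Take torques about the hinge: T sin 59.1° · 4.2 = 87×10×2.1 = 1827 N·m.
So T = 1827 / (0.8581 × 4.2) = 506.95 N.
ΣF_x = 0: H_x = T cos 59.1° = 260.34 N.
ΣF_y = 0: H_y = (87×10) − T sin 59.1° = 870 − 435 = 435 N.
|H| = √(H_x² + H_y²) = √((260.34)² + (435)²) = 506.95 N.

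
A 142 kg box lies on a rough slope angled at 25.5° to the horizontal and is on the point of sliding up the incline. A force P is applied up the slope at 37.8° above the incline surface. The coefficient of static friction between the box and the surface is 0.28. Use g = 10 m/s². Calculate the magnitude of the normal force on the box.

On the verge of sliding up the incline, friction equals μN and acts down the slope.
Perpendicular: N + P sin 37.8° = W cos 25.5° = 1282 N.
Along incline: P cos 37.8° = W sin 25.5° + μN  with W sin 25.5° = 611.3 N.
Solving the pair for P and N: P = 1009 N, N = 663.4 N (and f = μN = 185.8 N).

N ≈ 663 N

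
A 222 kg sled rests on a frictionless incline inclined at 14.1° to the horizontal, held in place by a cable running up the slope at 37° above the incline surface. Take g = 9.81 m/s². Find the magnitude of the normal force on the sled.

N ≈ 1710 N

Take axes along and perpendicular to the incline. Weight components: W sin 14.1° = 530.5 N down-slope, W cos 14.1° = 2112 N into the surface.
Along incline: T cos 37° = W sin 14.1° → T = 664.3 N.
Perpendicular: N = W cos 14.1° − T sin 37° = 1712 N.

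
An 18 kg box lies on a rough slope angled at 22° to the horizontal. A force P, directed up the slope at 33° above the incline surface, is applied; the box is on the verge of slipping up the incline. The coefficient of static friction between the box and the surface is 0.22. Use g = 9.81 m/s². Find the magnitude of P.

On the verge of sliding up the incline, friction equals μN and acts down the slope.
Perpendicular: N + P sin 33° = W cos 22° = 163.7 N.
Along incline: P cos 33° = W sin 22° + μN  with W sin 22° = 66.15 N.
Solving the pair for P and N: P = 106.6 N, N = 105.7 N (and f = μN = 23.25 N).

P ≈ 107 N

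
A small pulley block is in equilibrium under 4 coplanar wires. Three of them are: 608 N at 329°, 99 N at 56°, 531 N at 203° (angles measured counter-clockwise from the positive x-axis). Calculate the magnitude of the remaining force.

F ≈ 447 N

Sum the known components: ΣF_x = 87.73 N, ΣF_y = -438.5 N.
For equilibrium the remaining force must supply (−ΣF_x, −ΣF_y) = (-87.73, 438.5) N.
Magnitude = √((-87.73)² + (438.5)²) = 447.2 N; direction = atan2(438.5, -87.73) = 101.3°.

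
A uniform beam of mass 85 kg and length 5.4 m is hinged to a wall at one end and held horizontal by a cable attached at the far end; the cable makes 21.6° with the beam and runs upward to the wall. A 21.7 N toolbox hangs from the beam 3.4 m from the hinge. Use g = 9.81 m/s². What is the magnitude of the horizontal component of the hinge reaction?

Take torques about the hinge: T sin 21.6° · 5.4 = 85×9.81×2.7 + 21.7×3.4 = 2325.2 N·m.
So T = 2325.2 / (0.3681 × 5.4) = 1169.7 N.
ΣF_x = 0: H_x = T cos 21.6° = 1087.5 N.

H_x ≈ 1090 N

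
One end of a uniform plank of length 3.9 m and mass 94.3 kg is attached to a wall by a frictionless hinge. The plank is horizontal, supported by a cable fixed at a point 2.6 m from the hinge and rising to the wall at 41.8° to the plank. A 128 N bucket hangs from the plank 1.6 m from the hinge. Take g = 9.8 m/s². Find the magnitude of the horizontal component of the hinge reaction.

H_x ≈ 863 N

Take torques about the hinge: T sin 41.8° · 2.6 = 94.3×9.8×1.95 + 128×1.6 = 2006.9 N·m.
So T = 2006.9 / (0.6665 × 2.6) = 1158 N.
ΣF_x = 0: H_x = T cos 41.8° = 863.29 N.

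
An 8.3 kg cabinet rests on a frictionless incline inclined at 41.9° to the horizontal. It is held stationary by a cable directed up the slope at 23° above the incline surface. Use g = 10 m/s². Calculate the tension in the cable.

T ≈ 60.2 N

Take axes along and perpendicular to the incline. Weight components: W sin 41.9° = 55.43 N down-slope, W cos 41.9° = 61.78 N into the surface.
Along incline: T cos 23° = W sin 41.9° → T = 60.22 N.
Perpendicular: N = W cos 41.9° − T sin 23° = 38.25 N.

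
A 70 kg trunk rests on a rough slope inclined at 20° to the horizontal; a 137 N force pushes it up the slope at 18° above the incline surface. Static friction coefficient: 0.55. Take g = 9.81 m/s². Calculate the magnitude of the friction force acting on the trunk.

f ≈ 105 N

Axes along / perpendicular to the incline. W sin 20° = 234.9 N down-slope; W cos 20° = 645.3 N into the surface.
Perpendicular: N = W cos 20° − P sin 18° = 645.3 − 42.34 = 603 N.
Along incline: P cos 18° + f = W sin 20° (friction acts up-slope) → f = 234.9 − 130.3 = 104.6 N.
|f| = 104.6 N ≤ μN = 331.6 N, so the trunk is indeed static.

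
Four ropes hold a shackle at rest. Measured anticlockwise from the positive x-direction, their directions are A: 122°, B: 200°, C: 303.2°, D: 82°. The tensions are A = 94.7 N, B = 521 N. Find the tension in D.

T_D ≈ 767 N

Resolve: ΣF_x = 94.7 cos 122° + 521 cos 200° + T_C cos 303.2° + T_D cos 82° = 0.
        ΣF_y = 94.7 sin 122° + 521 sin 200° + T_C sin 303.2° + T_D sin 82° = 0.
The known terms sum to (-539.8, -97.88) N, so 0.5476 T_C + 0.1392 T_D = 539.8 and -0.8368 T_C + 0.9903 T_D = 97.88.
Solving simultaneously: T_C = 790.8 N, T_D = 767.1 N.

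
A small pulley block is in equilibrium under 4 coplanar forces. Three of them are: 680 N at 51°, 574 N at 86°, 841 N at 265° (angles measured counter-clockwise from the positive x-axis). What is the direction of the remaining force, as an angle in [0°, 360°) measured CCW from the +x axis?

Sum the known components: ΣF_x = 394.7 N, ΣF_y = 263.3 N.
For equilibrium the remaining force must supply (−ΣF_x, −ΣF_y) = (-394.7, -263.3) N.
Magnitude = √((-394.7)² + (-263.3)²) = 474.4 N; direction = atan2(-263.3, -394.7) = 213.7°.

θ ≈ 214°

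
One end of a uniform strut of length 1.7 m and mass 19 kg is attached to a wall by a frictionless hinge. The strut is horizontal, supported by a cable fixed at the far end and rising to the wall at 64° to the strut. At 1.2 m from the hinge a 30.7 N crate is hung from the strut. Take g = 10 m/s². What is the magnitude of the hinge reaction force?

Take torques about the hinge: T sin 64° · 1.7 = 19×10×0.85 + 30.7×1.2 = 198.34 N·m.
So T = 198.34 / (0.8988 × 1.7) = 129.81 N.
ΣF_x = 0: H_x = T cos 64° = 56.904 N.
ΣF_y = 0: H_y = (19×10 + 30.7) − T sin 64° = 220.7 − 116.67 = 104.03 N.
|H| = √(H_x² + H_y²) = √((56.904)² + (104.03)²) = 118.58 N.

|H| ≈ 119 N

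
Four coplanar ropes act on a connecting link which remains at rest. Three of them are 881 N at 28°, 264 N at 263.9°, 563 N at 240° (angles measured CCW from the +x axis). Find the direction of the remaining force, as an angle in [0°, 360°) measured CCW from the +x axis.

θ ≈ 144°

Sum the known components: ΣF_x = 468.3 N, ΣF_y = -336.5 N.
For equilibrium the remaining force must supply (−ΣF_x, −ΣF_y) = (-468.3, 336.5) N.
Magnitude = √((-468.3)² + (336.5)²) = 576.7 N; direction = atan2(336.5, -468.3) = 144.3°.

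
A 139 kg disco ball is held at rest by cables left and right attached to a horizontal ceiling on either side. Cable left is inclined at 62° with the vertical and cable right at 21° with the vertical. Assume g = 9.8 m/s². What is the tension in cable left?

T_left ≈ 492 N

Angles from the horizontal: cable left is 90° − 62° = 28°, cable right is 90° − 21° = 69°.
Weight W = 139 × 9.8 = 1362 N acts straight down.
Horizontal: T_left cos 28° = T_right cos 69°  →  T_right = 2.464 T_left.
Vertical: T_left sin 28° + T_right sin 69° = 1362.
Substituting the horizontal relation into the vertical equation gives 2.77 T_left = 1362, so T_left = 491.8 N.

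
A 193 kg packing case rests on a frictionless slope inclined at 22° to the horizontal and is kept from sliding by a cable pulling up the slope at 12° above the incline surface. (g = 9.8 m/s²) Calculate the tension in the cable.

T ≈ 724 N

Take axes along and perpendicular to the incline. Weight components: W sin 22° = 708.5 N down-slope, W cos 22° = 1754 N into the surface.
Along incline: T cos 12° = W sin 22° → T = 724.4 N.
Perpendicular: N = W cos 22° − T sin 12° = 1603 N.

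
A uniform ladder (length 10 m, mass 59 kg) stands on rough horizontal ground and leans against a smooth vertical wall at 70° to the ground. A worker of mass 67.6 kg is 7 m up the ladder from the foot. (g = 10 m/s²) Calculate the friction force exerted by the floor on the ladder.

f ≈ 280 N

Torques about the foot: N_wall · 10 sin 70° = 59×10×5 cos 70° + 67.6×10×7 cos 70° → N_wall = 279.6 N.
ΣF_x = 0: f_floor = N_wall = 279.6 N.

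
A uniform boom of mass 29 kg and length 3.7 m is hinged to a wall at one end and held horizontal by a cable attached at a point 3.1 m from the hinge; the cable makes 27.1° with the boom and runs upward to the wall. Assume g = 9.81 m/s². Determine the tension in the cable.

T ≈ 373 N

Take torques about the hinge: T sin 27.1° · 3.1 = 29×9.81×1.85 = 526.31 N·m.
So T = 526.31 / (0.4555 × 3.1) = 372.69 N.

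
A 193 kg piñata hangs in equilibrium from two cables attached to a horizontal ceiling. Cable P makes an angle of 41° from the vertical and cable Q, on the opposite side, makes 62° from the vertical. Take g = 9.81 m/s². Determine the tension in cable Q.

Angles from the horizontal: cable P is 90° − 41° = 49°, cable Q is 90° − 62° = 28°.
Weight W = 193 × 9.81 = 1893 N acts straight down.
Horizontal: T_P cos 49° = T_Q cos 28°  →  T_P = 1.346 T_Q.
Vertical: T_P sin 49° + T_Q sin 28° = 1893.
Substituting the horizontal relation into the vertical equation gives 1.485 T_Q = 1893, so T_Q = 1275 N.

T_Q ≈ 1270 N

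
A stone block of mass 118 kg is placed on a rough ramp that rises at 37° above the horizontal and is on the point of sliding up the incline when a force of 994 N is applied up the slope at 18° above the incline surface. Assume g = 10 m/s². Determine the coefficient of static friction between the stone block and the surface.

On the verge of sliding up the incline, friction is at its maximum μN and acts down the slope.
Perpendicular to incline: N = W cos 37° − P sin 18° = 942.4 − 307.2 = 635.2 N.
Along incline: P cos 18° − μN = W sin 37° → μ = −(W sin 37° − P cos 18°) / N = 0.3703.

μ ≈ 0.370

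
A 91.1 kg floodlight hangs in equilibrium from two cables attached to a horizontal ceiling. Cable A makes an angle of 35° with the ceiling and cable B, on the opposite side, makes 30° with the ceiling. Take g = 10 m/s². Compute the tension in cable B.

Weight W = 91.1 × 10 = 911 N acts straight down.
Horizontal: T_A cos 35° = T_B cos 30°  →  T_A = 1.057 T_B.
Vertical: T_A sin 35° + T_B sin 30° = 911.
Substituting the horizontal relation into the vertical equation gives 1.106 T_B = 911, so T_B = 823.4 N.

T_B ≈ 823 N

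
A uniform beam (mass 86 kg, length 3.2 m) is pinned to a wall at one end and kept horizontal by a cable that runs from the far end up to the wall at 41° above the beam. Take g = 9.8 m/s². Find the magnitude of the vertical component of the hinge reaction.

Take torques about the hinge: T sin 41° · 3.2 = 86×9.8×1.6 = 1348.5 N·m.
So T = 1348.5 / (0.6561 × 3.2) = 642.32 N.
ΣF_y = 0: H_y = (86×9.8) − T sin 41° = 842.8 − 421.4 = 421.4 N.

|H_y| ≈ 421 N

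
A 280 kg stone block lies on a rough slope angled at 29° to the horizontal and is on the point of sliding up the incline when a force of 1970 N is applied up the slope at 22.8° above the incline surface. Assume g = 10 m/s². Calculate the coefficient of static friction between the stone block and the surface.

On the verge of sliding up the incline, friction is at its maximum μN and acts down the slope.
Perpendicular to incline: N = W cos 29° − P sin 22.8° = 2449 − 763.4 = 1686 N.
Along incline: P cos 22.8° − μN = W sin 29° → μ = −(W sin 29° − P cos 22.8°) / N = 0.2721.

μ ≈ 0.272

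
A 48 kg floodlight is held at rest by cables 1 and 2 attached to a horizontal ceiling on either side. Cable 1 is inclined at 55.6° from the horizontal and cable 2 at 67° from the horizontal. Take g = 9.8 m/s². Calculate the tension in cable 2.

T_2 ≈ 315 N

Weight W = 48 × 9.8 = 470.4 N acts straight down.
Horizontal: T_1 cos 55.6° = T_2 cos 67°  →  T_1 = 0.6916 T_2.
Vertical: T_1 sin 55.6° + T_2 sin 67° = 470.4.
Substituting the horizontal relation into the vertical equation gives 1.491 T_2 = 470.4, so T_2 = 315.5 N.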